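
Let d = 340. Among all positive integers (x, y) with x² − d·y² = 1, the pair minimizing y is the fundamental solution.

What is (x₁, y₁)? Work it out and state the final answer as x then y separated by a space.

285769 15498

√340 → a₀=18, period (2,3,1,1,1,…,3,2,36); ℓ=14 even so k=13
k=0  a_k=18  p_k/q_k = 18/1
k=1  a_k=2  p_k/q_k = 37/2
…
k=3  a_k=1  p_k/q_k = 166/9
k=4  a_k=1  p_k/q_k = 295/16
…
k=6  a_k=1  p_k/q_k = 756/41
k=7  a_k=8  p_k/q_k = 6509/353
k=8  a_k=1  p_k/q_k = 7265/394
…
k=10  a_k=1  p_k/q_k = 21039/1141
k=11  a_k=1  p_k/q_k = 34813/1888
k=12  a_k=3  p_k/q_k = 125478/6805
k=13  a_k=2  p_k/q_k = 285769/15498
fundamental: x₁=285769, y₁=15498  (since 81663921361 − 340·240188004 = 1)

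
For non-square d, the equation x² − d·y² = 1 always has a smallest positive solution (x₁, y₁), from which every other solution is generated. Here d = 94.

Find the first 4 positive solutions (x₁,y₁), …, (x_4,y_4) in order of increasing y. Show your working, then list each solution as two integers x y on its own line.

√94 = [9; 1,2,3,1,1,…,2,1,18, …], period ℓ=16 (even) → k=15
k=0  a_k=9  p_k/q_k = 9/1
k=1  a_k=1  p_k/q_k = 10/1
…
k=3  a_k=3  p_k/q_k = 97/10
k=4  a_k=1  p_k/q_k = 126/13
…
k=10  a_k=5  p_k/q_k = 85038/8771
k=11  a_k=1  p_k/q_k = 99455/10258
k=12  a_k=1  p_k/q_k = 184493/19029
k=13  a_k=3  p_k/q_k = 652934/67345
k=14  a_k=2  p_k/q_k = 1490361/153719
k=15  a_k=1  p_k/q_k = 2143295/221064
(x₁, y₁) = (2143295, 221064);  2143295² − 94·221064² = 1 ✓
(2143295+221064√94)^2 = 9187426914049 + 947610731760√94
(2143295+221064√94)^3 = 39382732335491159615 + 4062018686654877336√94
(2143295+221064√94)^4 = 168817626601983862467148801 + 17412208682026983028992480√94

2143295 221064
9187426914049 947610731760
39382732335491159615 4062018686654877336
168817626601983862467148801 17412208682026983028992480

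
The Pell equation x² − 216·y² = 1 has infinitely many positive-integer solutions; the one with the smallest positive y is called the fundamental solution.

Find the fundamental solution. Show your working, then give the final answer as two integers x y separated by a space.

√216 → a₀=14, period (1,2,3,2,1,28); ℓ=6 even so k=5
a_0=14:  p_0=14·1+0=14,  q_0=14·0+1=1
a_1=1:  p_1=1·14+1=15,  q_1=1·1+0=1
a_2=2:  p_2=2·15+14=44,  q_2=2·1+1=3
…
a_4=2:  p_4=2·147+44=338,  q_4=2·10+3=23
a_5=1:  p_5=1·338+147=485,  q_5=1·23+10=33
(x₁, y₁) = (485, 33);  485² − 216·33² = 1 ✓

485 33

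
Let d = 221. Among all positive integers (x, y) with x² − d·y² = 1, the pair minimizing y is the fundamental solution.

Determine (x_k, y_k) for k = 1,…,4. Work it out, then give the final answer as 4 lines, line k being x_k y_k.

[14; 1,6,2,6,1,28] for √221; ℓ=6 ⇒ convergent index 5
i=0: a=14 ⇒ p=14, q=1
i=1: a=1 ⇒ p=15, q=1
…
i=4: a=6 ⇒ p=1442, q=97
i=5: a=1 ⇒ p=1665, q=112
→ (1665, 112).  Check: 1665²=2772225, 221·112²=2772224, difference 1.
(1665+112√221)^2 = 5544449 + 372960√221
(1665+112√221)^3 = 18463013505 + 1241956688√221
(1665+112√221)^4 = 61481829427201 + 4135715398080√221

1665 112
5544449 372960
18463013505 1241956688
61481829427201 4135715398080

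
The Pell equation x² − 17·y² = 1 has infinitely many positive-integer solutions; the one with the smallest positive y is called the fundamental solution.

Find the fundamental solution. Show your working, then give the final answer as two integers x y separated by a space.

33 8

d=17: √d = [4; 8] (ℓ=1, odd), read p_1/q_1
k=0  a_k=4  p_k/q_k = 4/1
k=1  a_k=8  p_k/q_k = 33/8
→ (33, 8).  Check: 33²=1089, 17·8²=1088, difference 1.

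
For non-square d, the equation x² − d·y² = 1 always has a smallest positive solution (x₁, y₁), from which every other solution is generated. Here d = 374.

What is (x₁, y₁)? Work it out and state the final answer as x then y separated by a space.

[19; 2,1,18,1,2,38] for √374; ℓ=6 ⇒ convergent index 5
a_0=19:  p_0=19·1+0=19,  q_0=19·0+1=1
…
a_2=1:  p_2=1·39+19=58,  q_2=1·2+1=3
…
a_4=1:  p_4=1·1083+58=1141,  q_4=1·56+3=59
a_5=2:  p_5=2·1141+1083=3365,  q_5=2·59+56=174
(x₁, y₁) = (3365, 174);  3365² − 374·174² = 1 ✓

3365 174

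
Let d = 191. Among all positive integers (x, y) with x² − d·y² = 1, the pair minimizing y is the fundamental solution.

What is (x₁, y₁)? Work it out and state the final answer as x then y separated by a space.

d=191: √d = [13; 1,4,1,1,3,…,4,1,26] (ℓ=16, even), read p_15/q_15
a_0=13:  p_0=13·1+0=13,  q_0=13·0+1=1
…
a_2=4:  p_2=4·14+13=69,  q_2=4·1+1=5
a_3=1:  p_3=1·69+14=83,  q_3=1·5+1=6
…
a_5=3:  p_5=3·152+83=539,  q_5=3·11+6=39
…
a_8=13:  p_8=13·2999+1230=40217,  q_8=13·217+89=2910
a_9=2:  p_9=2·40217+2999=83433,  q_9=2·2910+217=6037
a_10=2:  p_10=2·83433+40217=207083,  q_10=2·6037+2910=14984
a_11=3:  p_11=3·207083+83433=704682,  q_11=3·14984+6037=50989
…
a_13=1:  p_13=1·911765+704682=1616447,  q_13=1·65973+50989=116962
a_14=4:  p_14=4·1616447+911765=7377553,  q_14=4·116962+65973=533821
a_15=1:  p_15=1·7377553+1616447=8994000,  q_15=1·533821+116962=650783
fundamental: x₁=8994000, y₁=650783  (since 80892036000000 − 191·423518513089 = 1)

8994000 650783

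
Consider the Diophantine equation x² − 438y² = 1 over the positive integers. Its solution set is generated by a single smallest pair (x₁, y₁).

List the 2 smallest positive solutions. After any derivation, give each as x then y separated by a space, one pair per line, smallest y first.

293 14
171697 8204

d=438: √d = [20; 1,12,1,40] (ℓ=4, even), read p_3/q_3
step 0: (20, 1)  from 20·(1,0) + (0,1)
…
step 2: (272, 13)  from 12·(21,1) + (20,1)
step 3: (293, 14)  from 1·(272,13) + (21,1)
(x₁, y₁) = (293, 14);  293² − 438·14² = 1 ✓
k=2:  x_2 = 293·293+438·14·14 = 171697,  y_2 = 293·14+14·293 = 8204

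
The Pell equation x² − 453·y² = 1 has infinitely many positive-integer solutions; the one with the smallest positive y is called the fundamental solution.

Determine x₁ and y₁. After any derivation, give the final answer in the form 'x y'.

1653751 77700

√453 → a₀=21, period (3,1,1,10,14,10,1,1,3,42); ℓ=10 even so k=9
a_0=21:  p_0=21·1+0=21,  q_0=21·0+1=1
a_1=3:  p_1=3·21+1=64,  q_1=3·1+0=3
a_2=1:  p_2=1·64+21=85,  q_2=1·3+1=4
…
a_4=10:  p_4=10·149+85=1575,  q_4=10·7+4=74
a_5=14:  p_5=14·1575+149=22199,  q_5=14·74+7=1043
a_6=10:  p_6=10·22199+1575=223565,  q_6=10·1043+74=10504
a_7=1:  p_7=1·223565+22199=245764,  q_7=1·10504+1043=11547
a_8=1:  p_8=1·245764+223565=469329,  q_8=1·11547+10504=22051
a_9=3:  p_9=3·469329+245764=1653751,  q_9=3·22051+11547=77700
(x₁, y₁) = (1653751, 77700);  1653751² − 453·77700² = 1 ✓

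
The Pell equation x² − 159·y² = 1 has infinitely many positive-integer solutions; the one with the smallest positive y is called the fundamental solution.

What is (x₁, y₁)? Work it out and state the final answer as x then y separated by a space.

1324 105

√159 = [12; 1,1,1,1,3,1,1,1,1,24, …], period ℓ=10 (even) → k=9
k=0  a_k=12  p_k/q_k = 12/1
k=1  a_k=1  p_k/q_k = 13/1
k=2  a_k=1  p_k/q_k = 25/2
k=3  a_k=1  p_k/q_k = 38/3
k=4  a_k=1  p_k/q_k = 63/5
k=5  a_k=3  p_k/q_k = 227/18
k=6  a_k=1  p_k/q_k = 290/23
…
k=8  a_k=1  p_k/q_k = 807/64
k=9  a_k=1  p_k/q_k = 1324/105
fundamental: x₁=1324, y₁=105  (since 1752976 − 159·11025 = 1)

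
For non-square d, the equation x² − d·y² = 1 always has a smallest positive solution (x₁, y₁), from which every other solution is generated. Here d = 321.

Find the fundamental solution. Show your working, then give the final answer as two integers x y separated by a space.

√321 → a₀=17, period (1,10,1,34); ℓ=4 even so k=3
step 0: (17, 1)  from 17·(1,0) + (0,1)
…
step 2: (197, 11)  from 10·(18,1) + (17,1)
step 3: (215, 12)  from 1·(197,11) + (18,1)
fundamental: x₁=215, y₁=12  (since 46225 − 321·144 = 1)

215 12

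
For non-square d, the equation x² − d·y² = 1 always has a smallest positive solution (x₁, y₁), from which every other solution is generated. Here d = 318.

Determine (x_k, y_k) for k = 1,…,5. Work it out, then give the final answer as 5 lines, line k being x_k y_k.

107 6
22897 1284
4899851 274770
1048545217 58799496
224383776587 12582817374

√318 = [17; 1,4,1,34, …], period ℓ=4 (even) → k=3
step 0: (17, 1)  from 17·(1,0) + (0,1)
…
step 2: (89, 5)  from 4·(18,1) + (17,1)
step 3: (107, 6)  from 1·(89,5) + (18,1)
→ (107, 6).  Check: 107²=11449, 318·6²=11448, difference 1.
k=2:  x_2 = 107·107+318·6·6 = 22897,  y_2 = 107·6+6·107 = 1284
k=3:  x_3 = 107·22897+318·6·1284 = 4899851,  y_3 = 107·1284+6·22897 = 274770
k=4:  x_4 = 107·4899851+318·6·274770 = 1048545217,  y_4 = 107·274770+6·4899851 = 58799496
k=5:  x_5 = 107·1048545217+318·6·58799496 = 224383776587,  y_5 = 107·58799496+6·1048545217 = 12582817374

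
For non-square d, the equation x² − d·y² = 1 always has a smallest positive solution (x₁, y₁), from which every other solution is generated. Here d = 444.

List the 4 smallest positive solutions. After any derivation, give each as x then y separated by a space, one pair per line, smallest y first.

295 14
174049 8260
102688615 4873386
60586108801 2875289480

√444 = [21; 14,42, …], period ℓ=2 (even) → k=1
k=0  a_k=21  p_k/q_k = 21/1
k=1  a_k=14  p_k/q_k = 295/14
→ (295, 14).  Check: 295²=87025, 444·14²=87024, difference 1.
k=2:  x_2 = 295·295+444·14·14 = 174049,  y_2 = 295·14+14·295 = 8260
k=3:  x_3 = 295·174049+444·14·8260 = 102688615,  y_3 = 295·8260+14·174049 = 4873386
k=4:  x_4 = 295·102688615+444·14·4873386 = 60586108801,  y_4 = 295·4873386+14·102688615 = 2875289480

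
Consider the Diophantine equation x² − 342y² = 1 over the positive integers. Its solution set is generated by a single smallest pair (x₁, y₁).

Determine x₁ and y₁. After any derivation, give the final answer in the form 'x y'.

[18; 2,36] for √342; ℓ=2 ⇒ convergent index 1
step 0: (18, 1)  from 18·(1,0) + (0,1)
step 1: (37, 2)  from 2·(18,1) + (1,0)
→ (37, 2).  Check: 37²=1369, 342·2²=1368, difference 1.

37 2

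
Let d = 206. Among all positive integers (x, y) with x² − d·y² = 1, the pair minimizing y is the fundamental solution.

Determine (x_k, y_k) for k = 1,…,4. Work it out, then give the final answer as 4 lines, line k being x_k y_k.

d=206: √d = [14; 2,1,5,14,5,1,2,28] (ℓ=8, even), read p_7/q_7
step 0: (14, 1)  from 14·(1,0) + (0,1)
step 1: (29, 2)  from 2·(14,1) + (1,0)
…
step 3: (244, 17)  from 5·(43,3) + (29,2)
…
step 5: (17539, 1222)  from 5·(3459,241) + (244,17)
step 6: (20998, 1463)  from 1·(17539,1222) + (3459,241)
step 7: (59535, 4148)  from 2·(20998,1463) + (17539,1222)
→ (59535, 4148).  Check: 59535²=3544416225, 206·4148²=3544416224, difference 1.
(59535+4148√206)^2 = 7088832449 + 493902360√206
(59535+4148√206)^3 = 844067279642895 + 58808954001052√206
(59535+4148√206)^4 = 100503090979990675201 + 7002382152411359280√206

59535 4148
7088832449 493902360
844067279642895 58808954001052
100503090979990675201 7002382152411359280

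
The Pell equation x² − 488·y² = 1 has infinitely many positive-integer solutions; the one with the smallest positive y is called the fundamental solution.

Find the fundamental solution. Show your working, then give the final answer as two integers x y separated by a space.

243 11

[22; 11,44] for √488; ℓ=2 ⇒ convergent index 1
i=0: a=22 ⇒ p=22, q=1
i=1: a=11 ⇒ p=243, q=11
→ (243, 11).  Check: 243²=59049, 488·11²=59048, difference 1.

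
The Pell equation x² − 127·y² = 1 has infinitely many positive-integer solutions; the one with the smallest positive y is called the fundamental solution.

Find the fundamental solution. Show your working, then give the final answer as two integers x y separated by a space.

4730624 419775

√127 = [11; 3,1,2,2,7,11,7,2,2,1,3,22, …], period ℓ=12 (even) → k=11
step 0: (11, 1)  from 11·(1,0) + (0,1)
step 1: (34, 3)  from 3·(11,1) + (1,0)
step 2: (45, 4)  from 1·(34,3) + (11,1)
step 3: (124, 11)  from 2·(45,4) + (34,3)
…
step 5: (2175, 193)  from 7·(293,26) + (124,11)
step 6: (24218, 2149)  from 11·(2175,193) + (293,26)
step 7: (171701, 15236)  from 7·(24218,2149) + (2175,193)
step 8: (367620, 32621)  from 2·(171701,15236) + (24218,2149)
step 9: (906941, 80478)  from 2·(367620,32621) + (171701,15236)
step 10: (1274561, 113099)  from 1·(906941,80478) + (367620,32621)
step 11: (4730624, 419775)  from 3·(1274561,113099) + (906941,80478)
(x₁, y₁) = (4730624, 419775);  4730624² − 127·419775² = 1 ✓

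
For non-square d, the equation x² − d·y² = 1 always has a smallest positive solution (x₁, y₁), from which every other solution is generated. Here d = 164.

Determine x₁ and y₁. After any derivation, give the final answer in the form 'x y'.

d=164: √d = [12; 1,4,6,4,1,24] (ℓ=6, even), read p_5/q_5
a_0=12:  p_0=12·1+0=12,  q_0=12·0+1=1
a_1=1:  p_1=1·12+1=13,  q_1=1·1+0=1
a_2=4:  p_2=4·13+12=64,  q_2=4·1+1=5
a_3=6:  p_3=6·64+13=397,  q_3=6·5+1=31
a_4=4:  p_4=4·397+64=1652,  q_4=4·31+5=129
a_5=1:  p_5=1·1652+397=2049,  q_5=1·129+31=160
→ (2049, 160).  Check: 2049²=4198401, 164·160²=4198400, difference 1.

2049 160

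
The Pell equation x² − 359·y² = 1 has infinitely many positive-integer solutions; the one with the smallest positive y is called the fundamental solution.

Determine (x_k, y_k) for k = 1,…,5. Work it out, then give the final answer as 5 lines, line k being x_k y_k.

360 19
259199 13680
186622920 9849581
134368243201 7091684640
96744948481800 5106003091219

[18; 1,17,1,36] for √359; ℓ=4 ⇒ convergent index 3
step 0: (18, 1)  from 18·(1,0) + (0,1)
step 1: (19, 1)  from 1·(18,1) + (1,0)
step 2: (341, 18)  from 17·(19,1) + (18,1)
step 3: (360, 19)  from 1·(341,18) + (19,1)
→ (360, 19).  Check: 360²=129600, 359·19²=129599, difference 1.
n=2: (360,19)∘(360,19) = (360·360+359·19·19, 360·19+19·360) = (259199,13680)
n=3: (259199,13680)∘(360,19) = (360·259199+359·19·13680, 360·13680+19·259199) = (186622920,9849581)
n=4: (186622920,9849581)∘(360,19) = (360·186622920+359·19·9849581, 360·9849581+19·186622920) = (134368243201,7091684640)
n=5: (134368243201,7091684640)∘(360,19) = (360·134368243201+359·19·7091684640, 360·7091684640+19·134368243201) = (96744948481800,5106003091219)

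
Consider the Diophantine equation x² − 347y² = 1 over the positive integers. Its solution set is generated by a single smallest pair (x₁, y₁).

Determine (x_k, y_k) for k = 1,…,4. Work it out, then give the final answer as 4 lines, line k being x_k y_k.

√347 = [18; 1,1,1,2,4,…,1,1,36, …], period ℓ=14 (even) → k=13
i=0: a=18 ⇒ p=18, q=1
…
i=2: a=1 ⇒ p=37, q=2
…
i=4: a=2 ⇒ p=149, q=8
i=5: a=4 ⇒ p=652, q=35
…
i=10: a=2 ⇒ p=164168, q=8813
i=11: a=1 ⇒ p=238717, q=12815
i=12: a=1 ⇒ p=402885, q=21628
i=13: a=1 ⇒ p=641602, q=34443
(x₁, y₁) = (641602, 34443);  641602² − 347·34443² = 1 ✓
k=2:  x_2 = 641602·641602+347·34443·34443 = 823306252807,  y_2 = 641602·34443+34443·641602 = 44197395372
k=3:  x_3 = 641602·823306252807+347·34443·44197395372 = 1056469876826312026,  y_3 = 641602·44197395372+34443·823306252807 = 56714274530897445
k=4:  x_4 = 641602·1056469876826312026+347·34443·56714274530897445 = 1355666371822207590758497,  y_4 = 641602·56714274530897445+34443·1056469876826312026 = 72775983935101527618408

641602 34443
823306252807 44197395372
1056469876826312026 56714274530897445
1355666371822207590758497 72775983935101527618408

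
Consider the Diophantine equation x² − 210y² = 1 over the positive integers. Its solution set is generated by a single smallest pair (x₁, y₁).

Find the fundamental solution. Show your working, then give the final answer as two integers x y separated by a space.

√210 = [14; 2,28, …], period ℓ=2 (even) → k=1
a_0=14:  p_0=14·1+0=14,  q_0=14·0+1=1
a_1=2:  p_1=2·14+1=29,  q_1=2·1+0=2
fundamental: x₁=29, y₁=2  (since 841 − 210·4 = 1)

29 2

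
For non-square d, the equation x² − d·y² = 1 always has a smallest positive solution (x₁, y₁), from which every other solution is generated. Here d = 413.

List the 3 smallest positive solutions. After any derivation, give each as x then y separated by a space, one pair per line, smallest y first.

113399 5580
25718666401 1265532840
5832942102300599 287020317040740

d=413: √d = [20; 3,9,1,4,1,9,3,40] (ℓ=8, even), read p_7/q_7
step 0: (20, 1)  from 20·(1,0) + (0,1)
…
step 3: (630, 31)  from 1·(569,28) + (61,3)
step 4: (3089, 152)  from 4·(630,31) + (569,28)
step 5: (3719, 183)  from 1·(3089,152) + (630,31)
step 6: (36560, 1799)  from 9·(3719,183) + (3089,152)
step 7: (113399, 5580)  from 3·(36560,1799) + (3719,183)
(x₁, y₁) = (113399, 5580);  113399² − 413·5580² = 1 ✓
n=2: (113399,5580)∘(113399,5580) = (113399·113399+413·5580·5580, 113399·5580+5580·113399) = (25718666401,1265532840)
n=3: (25718666401,1265532840)∘(113399,5580) = (113399·25718666401+413·5580·1265532840, 113399·1265532840+5580·25718666401) = (5832942102300599,287020317040740)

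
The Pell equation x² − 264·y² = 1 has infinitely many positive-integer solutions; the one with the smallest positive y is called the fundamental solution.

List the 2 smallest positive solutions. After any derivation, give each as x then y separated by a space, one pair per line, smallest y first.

[16; 4,32] for √264; ℓ=2 ⇒ convergent index 1
k=0  a_k=16  p_k/q_k = 16/1
k=1  a_k=4  p_k/q_k = 65/4
(x₁, y₁) = (65, 4);  65² − 264·4² = 1 ✓
(x_2, y_2) = (65·65 + 264·4·4, 65·4 + 4·65) = (8449, 520)

65 4
8449 520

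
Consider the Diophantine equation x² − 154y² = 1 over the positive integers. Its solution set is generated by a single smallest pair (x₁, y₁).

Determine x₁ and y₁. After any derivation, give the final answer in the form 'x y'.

[12; 2,2,3,1,2,1,3,2,2,24] for √154; ℓ=10 ⇒ convergent index 9
a_0=12:  p_0=12·1+0=12,  q_0=12·0+1=1
…
a_2=2:  p_2=2·25+12=62,  q_2=2·2+1=5
…
a_4=1:  p_4=1·211+62=273,  q_4=1·17+5=22
…
a_6=1:  p_6=1·757+273=1030,  q_6=1·61+22=83
a_7=3:  p_7=3·1030+757=3847,  q_7=3·83+61=310
a_8=2:  p_8=2·3847+1030=8724,  q_8=2·310+83=703
a_9=2:  p_9=2·8724+3847=21295,  q_9=2·703+310=1716
(x₁, y₁) = (21295, 1716);  21295² − 154·1716² = 1 ✓

21295 1716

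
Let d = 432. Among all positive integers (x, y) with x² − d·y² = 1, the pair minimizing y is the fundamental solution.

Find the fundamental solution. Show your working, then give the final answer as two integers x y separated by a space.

[20; 1,3,1,1,1,3,1,40] for √432; ℓ=8 ⇒ convergent index 7
step 0: (20, 1)  from 20·(1,0) + (0,1)
…
step 2: (83, 4)  from 3·(21,1) + (20,1)
…
step 6: (1060, 51)  from 3·(291,14) + (187,9)
step 7: (1351, 65)  from 1·(1060,51) + (291,14)
fundamental: x₁=1351, y₁=65  (since 1825201 − 432·4225 = 1)

1351 65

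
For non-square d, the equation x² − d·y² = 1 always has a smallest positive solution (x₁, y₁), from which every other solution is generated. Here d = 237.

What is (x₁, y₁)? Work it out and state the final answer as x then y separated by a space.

√237 = [15; 2,1,1,7,10,7,1,1,2,30, …], period ℓ=10 (even) → k=9
i=0: a=15 ⇒ p=15, q=1
…
i=8: a=1 ⇒ p=90075, q=5851
i=9: a=2 ⇒ p=228151, q=14820
(x₁, y₁) = (228151, 14820);  228151² − 237·14820² = 1 ✓

228151 14820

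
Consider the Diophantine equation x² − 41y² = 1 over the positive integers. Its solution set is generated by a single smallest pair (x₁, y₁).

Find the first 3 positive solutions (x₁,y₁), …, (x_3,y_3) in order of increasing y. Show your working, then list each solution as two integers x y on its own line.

2049 320
8396801 1311360
34410088449 5373952960

√41 → a₀=6, period (2,2,12); ℓ=3 odd so k=5
i=0: a=6 ⇒ p=6, q=1
i=1: a=2 ⇒ p=13, q=2
i=2: a=2 ⇒ p=32, q=5
…
i=4: a=2 ⇒ p=826, q=129
i=5: a=2 ⇒ p=2049, q=320
→ (2049, 320).  Check: 2049²=4198401, 41·320²=4198400, difference 1.
n=2: (2049,320)∘(2049,320) = (2049·2049+41·320·320, 2049·320+320·2049) = (8396801,1311360)
n=3: (8396801,1311360)∘(2049,320) = (2049·8396801+41·320·1311360, 2049·1311360+320·8396801) = (34410088449,5373952960)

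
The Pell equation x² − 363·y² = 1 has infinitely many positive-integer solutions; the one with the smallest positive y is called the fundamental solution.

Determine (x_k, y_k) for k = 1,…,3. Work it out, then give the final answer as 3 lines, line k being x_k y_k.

362 19
262087 13756
189750626 9959325

d=363: √d = [19; 19,38] (ℓ=2, even), read p_1/q_1
k=0  a_k=19  p_k/q_k = 19/1
k=1  a_k=19  p_k/q_k = 362/19
fundamental: x₁=362, y₁=19  (since 131044 − 363·361 = 1)
(x_2, y_2) = (362·362 + 363·19·19, 362·19 + 19·362) = (262087, 13756)
(x_3, y_3) = (362·262087 + 363·19·13756, 362·13756 + 19·262087) = (189750626, 9959325)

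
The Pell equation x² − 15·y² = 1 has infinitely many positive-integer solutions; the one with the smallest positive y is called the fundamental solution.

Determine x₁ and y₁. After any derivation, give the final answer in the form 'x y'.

d=15: √d = [3; 1,6] (ℓ=2, even), read p_1/q_1
k=0  a_k=3  p_k/q_k = 3/1
k=1  a_k=1  p_k/q_k = 4/1
(x₁, y₁) = (4, 1);  4² − 15·1² = 1 ✓

4 1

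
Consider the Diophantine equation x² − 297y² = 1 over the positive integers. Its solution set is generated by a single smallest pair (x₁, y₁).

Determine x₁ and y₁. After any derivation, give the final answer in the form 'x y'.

d=297: √d = [17; 4,3,1,1,2,1,1,3,4,34] (ℓ=10, even), read p_9/q_9
step 0: (17, 1)  from 17·(1,0) + (0,1)
step 1: (69, 4)  from 4·(17,1) + (1,0)
…
step 4: (517, 30)  from 1·(293,17) + (224,13)
step 5: (1327, 77)  from 2·(517,30) + (293,17)
step 6: (1844, 107)  from 1·(1327,77) + (517,30)
step 7: (3171, 184)  from 1·(1844,107) + (1327,77)
step 8: (11357, 659)  from 3·(3171,184) + (1844,107)
step 9: (48599, 2820)  from 4·(11357,659) + (3171,184)
→ (48599, 2820).  Check: 48599²=2361862801, 297·2820²=2361862800, difference 1.

48599 2820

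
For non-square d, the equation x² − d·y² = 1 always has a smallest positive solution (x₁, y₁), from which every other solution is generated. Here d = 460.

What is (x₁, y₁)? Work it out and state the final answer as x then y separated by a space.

√460 → a₀=21, period (2,4,3,1,2,10,2,1,3,4,2,42); ℓ=12 even so k=11
k=0  a_k=21  p_k/q_k = 21/1
…
k=2  a_k=4  p_k/q_k = 193/9
…
k=5  a_k=2  p_k/q_k = 2252/105
…
k=10  a_k=4  p_k/q_k = 1135029/52921
k=11  a_k=2  p_k/q_k = 2535751/118230
(x₁, y₁) = (2535751, 118230);  2535751² − 460·118230² = 1 ✓

2535751 118230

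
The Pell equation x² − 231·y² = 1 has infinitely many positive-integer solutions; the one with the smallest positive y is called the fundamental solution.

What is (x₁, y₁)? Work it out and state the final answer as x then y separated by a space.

76 5

d=231: √d = [15; 5,30] (ℓ=2, even), read p_1/q_1
a_0=15:  p_0=15·1+0=15,  q_0=15·0+1=1
a_1=5:  p_1=5·15+1=76,  q_1=5·1+0=5
→ (76, 5).  Check: 76²=5776, 231·5²=5775, difference 1.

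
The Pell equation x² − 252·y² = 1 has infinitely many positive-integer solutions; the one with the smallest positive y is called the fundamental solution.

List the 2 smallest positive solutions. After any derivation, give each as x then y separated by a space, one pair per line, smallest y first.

√252 → a₀=15, period (1,6,1,30); ℓ=4 even so k=3
i=0: a=15 ⇒ p=15, q=1
…
i=2: a=6 ⇒ p=111, q=7
i=3: a=1 ⇒ p=127, q=8
(x₁, y₁) = (127, 8);  127² − 252·8² = 1 ✓
(127+8√252)^2 = 32257 + 2032√252

127 8
32257 2032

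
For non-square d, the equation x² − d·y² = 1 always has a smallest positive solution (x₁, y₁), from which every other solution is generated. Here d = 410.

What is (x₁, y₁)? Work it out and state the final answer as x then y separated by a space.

√410 = [20; 4,40, …], period ℓ=2 (even) → k=1
k=0  a_k=20  p_k/q_k = 20/1
k=1  a_k=4  p_k/q_k = 81/4
(x₁, y₁) = (81, 4);  81² − 410·4² = 1 ✓

81 4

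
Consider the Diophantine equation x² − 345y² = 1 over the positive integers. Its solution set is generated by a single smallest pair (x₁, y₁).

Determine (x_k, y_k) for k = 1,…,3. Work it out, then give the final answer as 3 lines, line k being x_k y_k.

6761 364
91422241 4922008
1236211536041 66555391812

√345 = [18; 1,1,2,1,6,1,2,1,1,36, …], period ℓ=10 (even) → k=9
step 0: (18, 1)  from 18·(1,0) + (0,1)
step 1: (19, 1)  from 1·(18,1) + (1,0)
step 2: (37, 2)  from 1·(19,1) + (18,1)
…
step 4: (130, 7)  from 1·(93,5) + (37,2)
step 5: (873, 47)  from 6·(130,7) + (93,5)
step 6: (1003, 54)  from 1·(873,47) + (130,7)
step 7: (2879, 155)  from 2·(1003,54) + (873,47)
step 8: (3882, 209)  from 1·(2879,155) + (1003,54)
step 9: (6761, 364)  from 1·(3882,209) + (2879,155)
→ (6761, 364).  Check: 6761²=45711121, 345·364²=45711120, difference 1.
k=2:  x_2 = 6761·6761+345·364·364 = 91422241,  y_2 = 6761·364+364·6761 = 4922008
k=3:  x_3 = 6761·91422241+345·364·4922008 = 1236211536041,  y_3 = 6761·4922008+364·91422241 = 66555391812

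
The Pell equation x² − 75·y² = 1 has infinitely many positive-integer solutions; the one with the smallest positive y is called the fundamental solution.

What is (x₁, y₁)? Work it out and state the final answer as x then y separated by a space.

√75 = [8; 1,1,1,16, …], period ℓ=4 (even) → k=3
k=0  a_k=8  p_k/q_k = 8/1
k=1  a_k=1  p_k/q_k = 9/1
k=2  a_k=1  p_k/q_k = 17/2
k=3  a_k=1  p_k/q_k = 26/3
(x₁, y₁) = (26, 3);  26² − 75·3² = 1 ✓

26 3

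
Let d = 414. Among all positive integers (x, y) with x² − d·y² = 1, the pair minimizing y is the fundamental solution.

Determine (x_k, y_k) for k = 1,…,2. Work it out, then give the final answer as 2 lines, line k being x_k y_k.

24335 1196
1184384449 58209320

[20; 2,1,7,2,7,1,2,40] for √414; ℓ=8 ⇒ convergent index 7
i=0: a=20 ⇒ p=20, q=1
i=1: a=2 ⇒ p=41, q=2
…
i=3: a=7 ⇒ p=468, q=23
i=4: a=2 ⇒ p=997, q=49
i=5: a=7 ⇒ p=7447, q=366
i=6: a=1 ⇒ p=8444, q=415
i=7: a=2 ⇒ p=24335, q=1196
→ (24335, 1196).  Check: 24335²=592192225, 414·1196²=592192224, difference 1.
(24335+1196√414)^2 = 1184384449 + 58209320√414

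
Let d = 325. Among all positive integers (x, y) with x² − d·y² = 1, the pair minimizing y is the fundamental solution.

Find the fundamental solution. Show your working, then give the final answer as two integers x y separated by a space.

√325 = [18; 36, …], period ℓ=1 (odd) → k=1
step 0: (18, 1)  from 18·(1,0) + (0,1)
step 1: (649, 36)  from 36·(18,1) + (1,0)
fundamental: x₁=649, y₁=36  (since 421201 − 325·1296 = 1)

649 36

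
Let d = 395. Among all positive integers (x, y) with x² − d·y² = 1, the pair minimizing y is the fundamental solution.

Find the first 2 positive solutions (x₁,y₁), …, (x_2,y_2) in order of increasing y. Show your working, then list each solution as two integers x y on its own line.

√395 → a₀=19, period (1,6,1,38); ℓ=4 even so k=3
a_0=19:  p_0=19·1+0=19,  q_0=19·0+1=1
a_1=1:  p_1=1·19+1=20,  q_1=1·1+0=1
a_2=6:  p_2=6·20+19=139,  q_2=6·1+1=7
a_3=1:  p_3=1·139+20=159,  q_3=1·7+1=8
fundamental: x₁=159, y₁=8  (since 25281 − 395·64 = 1)
(x_2, y_2) = (159·159 + 395·8·8, 159·8 + 8·159) = (50561, 2544)

159 8
50561 2544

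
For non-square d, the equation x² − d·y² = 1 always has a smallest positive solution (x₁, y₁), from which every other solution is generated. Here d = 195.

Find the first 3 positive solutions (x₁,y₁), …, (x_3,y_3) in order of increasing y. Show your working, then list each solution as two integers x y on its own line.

14 1
391 28
10934 783

d=195: √d = [13; 1,26] (ℓ=2, even), read p_1/q_1
i=0: a=13 ⇒ p=13, q=1
i=1: a=1 ⇒ p=14, q=1
→ (14, 1).  Check: 14²=196, 195·1²=195, difference 1.
(x_2, y_2) = (14·14 + 195·1·1, 14·1 + 1·14) = (391, 28)
(x_3, y_3) = (14·391 + 195·1·28, 14·28 + 1·391) = (10934, 783)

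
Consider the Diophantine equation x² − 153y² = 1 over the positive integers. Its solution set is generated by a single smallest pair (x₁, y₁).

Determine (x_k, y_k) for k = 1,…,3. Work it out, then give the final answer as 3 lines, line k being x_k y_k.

√153 → a₀=12, period (2,1,2,2,2,1,2,24); ℓ=8 even so k=7
i=0: a=12 ⇒ p=12, q=1
i=1: a=2 ⇒ p=25, q=2
i=2: a=1 ⇒ p=37, q=3
i=3: a=2 ⇒ p=99, q=8
i=4: a=2 ⇒ p=235, q=19
i=5: a=2 ⇒ p=569, q=46
i=6: a=1 ⇒ p=804, q=65
i=7: a=2 ⇒ p=2177, q=176
(x₁, y₁) = (2177, 176);  2177² − 153·176² = 1 ✓
(x_2, y_2) = (2177·2177 + 153·176·176, 2177·176 + 176·2177) = (9478657, 766304)
(x_3, y_3) = (2177·9478657 + 153·176·766304, 2177·766304 + 176·9478657) = (41270070401, 3336487440)

2177 176
9478657 766304
41270070401 3336487440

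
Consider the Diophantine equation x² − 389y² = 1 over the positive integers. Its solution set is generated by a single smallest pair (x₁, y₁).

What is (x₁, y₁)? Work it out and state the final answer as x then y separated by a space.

√389 → a₀=19, period (1,2,1,1,1,1,2,1,38); ℓ=9 odd so k=17
step 0: (19, 1)  from 19·(1,0) + (0,1)
step 1: (20, 1)  from 1·(19,1) + (1,0)
…
step 3: (79, 4)  from 1·(59,3) + (20,1)
…
step 5: (217, 11)  from 1·(138,7) + (79,4)
…
step 7: (927, 47)  from 2·(355,18) + (217,11)
…
step 9: (49643, 2517)  from 38·(1282,65) + (927,47)
step 10: (50925, 2582)  from 1·(49643,2517) + (1282,65)
step 11: (151493, 7681)  from 2·(50925,2582) + (49643,2517)
step 12: (202418, 10263)  from 1·(151493,7681) + (50925,2582)
…
step 14: (556329, 28207)  from 1·(353911,17944) + (202418,10263)
step 15: (910240, 46151)  from 1·(556329,28207) + (353911,17944)
step 16: (2376809, 120509)  from 2·(910240,46151) + (556329,28207)
step 17: (3287049, 166660)  from 1·(2376809,120509) + (910240,46151)
(x₁, y₁) = (3287049, 166660);  3287049² − 389·166660² = 1 ✓

3287049 166660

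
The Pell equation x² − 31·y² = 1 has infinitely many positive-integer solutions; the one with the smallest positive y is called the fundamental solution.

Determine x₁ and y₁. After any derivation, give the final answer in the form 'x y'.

√31 → a₀=5, period (1,1,3,5,3,1,1,10); ℓ=8 even so k=7
step 0: (5, 1)  from 5·(1,0) + (0,1)
…
step 3: (39, 7)  from 3·(11,2) + (6,1)
step 4: (206, 37)  from 5·(39,7) + (11,2)
…
step 6: (863, 155)  from 1·(657,118) + (206,37)
step 7: (1520, 273)  from 1·(863,155) + (657,118)
(x₁, y₁) = (1520, 273);  1520² − 31·273² = 1 ✓

1520 273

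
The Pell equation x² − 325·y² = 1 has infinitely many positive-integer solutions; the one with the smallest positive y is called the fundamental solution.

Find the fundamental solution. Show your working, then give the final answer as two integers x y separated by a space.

d=325: √d = [18; 36] (ℓ=1, odd), read p_1/q_1
i=0: a=18 ⇒ p=18, q=1
i=1: a=36 ⇒ p=649, q=36
→ (649, 36).  Check: 649²=421201, 325·36²=421200, difference 1.

649 36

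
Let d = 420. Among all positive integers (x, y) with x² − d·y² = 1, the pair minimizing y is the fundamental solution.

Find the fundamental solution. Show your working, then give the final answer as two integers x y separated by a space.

[20; 2,40] for √420; ℓ=2 ⇒ convergent index 1
i=0: a=20 ⇒ p=20, q=1
i=1: a=2 ⇒ p=41, q=2
fundamental: x₁=41, y₁=2  (since 1681 − 420·4 = 1)

41 2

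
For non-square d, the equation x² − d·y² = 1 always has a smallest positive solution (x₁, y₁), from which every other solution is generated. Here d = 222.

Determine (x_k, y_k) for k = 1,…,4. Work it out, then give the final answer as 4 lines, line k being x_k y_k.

149 10
44401 2980
13231349 888030
3942897601 264629960

√222 → a₀=14, period (1,8,1,28); ℓ=4 even so k=3
k=0  a_k=14  p_k/q_k = 14/1
…
k=2  a_k=8  p_k/q_k = 134/9
k=3  a_k=1  p_k/q_k = 149/10
(x₁, y₁) = (149, 10);  149² − 222·10² = 1 ✓
n=2: (149,10)∘(149,10) = (149·149+222·10·10, 149·10+10·149) = (44401,2980)
n=3: (44401,2980)∘(149,10) = (149·44401+222·10·2980, 149·2980+10·44401) = (13231349,888030)
n=4: (13231349,888030)∘(149,10) = (149·13231349+222·10·888030, 149·888030+10·13231349) = (3942897601,264629960)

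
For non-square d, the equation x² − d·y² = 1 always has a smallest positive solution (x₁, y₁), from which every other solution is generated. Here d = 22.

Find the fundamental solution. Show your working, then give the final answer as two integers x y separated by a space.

197 42

√22 → a₀=4, period (1,2,4,2,1,8); ℓ=6 even so k=5
i=0: a=4 ⇒ p=4, q=1
…
i=2: a=2 ⇒ p=14, q=3
i=3: a=4 ⇒ p=61, q=13
i=4: a=2 ⇒ p=136, q=29
i=5: a=1 ⇒ p=197, q=42
(x₁, y₁) = (197, 42);  197² − 22·42² = 1 ✓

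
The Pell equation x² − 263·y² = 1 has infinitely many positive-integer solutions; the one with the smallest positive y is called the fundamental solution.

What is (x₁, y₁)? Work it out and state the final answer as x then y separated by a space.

√263 → a₀=16, period (4,1,1,1,1,15,1,1,1,1,4,32); ℓ=12 even so k=11
k=0  a_k=16  p_k/q_k = 16/1
k=1  a_k=4  p_k/q_k = 65/4
k=2  a_k=1  p_k/q_k = 81/5
…
k=5  a_k=1  p_k/q_k = 373/23
…
k=7  a_k=1  p_k/q_k = 6195/382
…
k=10  a_k=1  p_k/q_k = 30229/1864
k=11  a_k=4  p_k/q_k = 139128/8579
(x₁, y₁) = (139128, 8579);  139128² − 263·8579² = 1 ✓

139128 8579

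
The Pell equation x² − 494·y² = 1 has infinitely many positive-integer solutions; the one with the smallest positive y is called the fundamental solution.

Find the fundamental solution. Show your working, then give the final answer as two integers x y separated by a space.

73035 3286

[22; 4,2,2,1,2,1,2,2,4,44] for √494; ℓ=10 ⇒ convergent index 9
a_0=22:  p_0=22·1+0=22,  q_0=22·0+1=1
a_1=4:  p_1=4·22+1=89,  q_1=4·1+0=4
a_2=2:  p_2=2·89+22=200,  q_2=2·4+1=9
…
a_4=1:  p_4=1·489+200=689,  q_4=1·22+9=31
a_5=2:  p_5=2·689+489=1867,  q_5=2·31+22=84
…
a_8=2:  p_8=2·6979+2556=16514,  q_8=2·314+115=743
a_9=4:  p_9=4·16514+6979=73035,  q_9=4·743+314=3286
(x₁, y₁) = (73035, 3286);  73035² − 494·3286² = 1 ✓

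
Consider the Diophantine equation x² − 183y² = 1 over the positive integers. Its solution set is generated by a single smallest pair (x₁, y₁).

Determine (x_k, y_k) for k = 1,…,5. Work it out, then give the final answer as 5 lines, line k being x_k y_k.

[13; 1,1,8,1,1,26] for √183; ℓ=6 ⇒ convergent index 5
i=0: a=13 ⇒ p=13, q=1
i=1: a=1 ⇒ p=14, q=1
i=2: a=1 ⇒ p=27, q=2
i=3: a=8 ⇒ p=230, q=17
i=4: a=1 ⇒ p=257, q=19
i=5: a=1 ⇒ p=487, q=36
(x₁, y₁) = (487, 36);  487² − 183·36² = 1 ✓
(x_2, y_2) = (487·487 + 183·36·36, 487·36 + 36·487) = (474337, 35064)
(x_3, y_3) = (487·474337 + 183·36·35064, 487·35064 + 36·474337) = (462003751, 34152300)
(x_4, y_4) = (487·462003751 + 183·36·34152300, 487·34152300 + 36·462003751) = (449991179137, 33264305136)
(x_5, y_5) = (487·449991179137 + 183·36·33264305136, 487·33264305136 + 36·449991179137) = (438290946475687, 32399399050164)

487 36
474337 35064
462003751 34152300
449991179137 33264305136
438290946475687 32399399050164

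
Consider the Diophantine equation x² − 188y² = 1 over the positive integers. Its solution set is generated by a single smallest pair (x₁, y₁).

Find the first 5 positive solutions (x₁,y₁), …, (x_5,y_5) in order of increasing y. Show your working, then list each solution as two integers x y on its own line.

4607 336
42448897 3095904
391124132351 28525659120
3603817713033217 262835420035776
33205576016763929087 2421765531683980944

[13; 1,2,2,6,2,2,1,26] for √188; ℓ=8 ⇒ convergent index 7
step 0: (13, 1)  from 13·(1,0) + (0,1)
…
step 4: (617, 45)  from 6·(96,7) + (41,3)
…
step 6: (3277, 239)  from 2·(1330,97) + (617,45)
step 7: (4607, 336)  from 1·(3277,239) + (1330,97)
→ (4607, 336).  Check: 4607²=21224449, 188·336²=21224448, difference 1.
(4607+336√188)^2 = 42448897 + 3095904√188
(4607+336√188)^3 = 391124132351 + 28525659120√188
(4607+336√188)^4 = 3603817713033217 + 262835420035776√188
(4607+336√188)^5 = 33205576016763929087 + 2421765531683980944√188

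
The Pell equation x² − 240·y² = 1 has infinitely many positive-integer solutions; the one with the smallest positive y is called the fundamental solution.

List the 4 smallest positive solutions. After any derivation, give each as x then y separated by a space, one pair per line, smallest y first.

31 2
1921 124
119071 7686
7380481 476408

√240 = [15; 2,30, …], period ℓ=2 (even) → k=1
i=0: a=15 ⇒ p=15, q=1
i=1: a=2 ⇒ p=31, q=2
fundamental: x₁=31, y₁=2  (since 961 − 240·4 = 1)
(x_2, y_2) = (31·31 + 240·2·2, 31·2 + 2·31) = (1921, 124)
(x_3, y_3) = (31·1921 + 240·2·124, 31·124 + 2·1921) = (119071, 7686)
(x_4, y_4) = (31·119071 + 240·2·7686, 31·7686 + 2·119071) = (7380481, 476408)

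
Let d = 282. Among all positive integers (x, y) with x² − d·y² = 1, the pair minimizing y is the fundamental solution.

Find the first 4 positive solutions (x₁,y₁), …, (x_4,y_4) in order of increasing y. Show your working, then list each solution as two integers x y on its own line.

2351 140
11054401 658280
51977791151 3095232420
244399562937601 14553782180560

√282 = [16; 1,3,1,4,1,3,1,32, …], period ℓ=8 (even) → k=7
k=0  a_k=16  p_k/q_k = 16/1
…
k=2  a_k=3  p_k/q_k = 67/4
…
k=4  a_k=4  p_k/q_k = 403/24
k=5  a_k=1  p_k/q_k = 487/29
k=6  a_k=3  p_k/q_k = 1864/111
k=7  a_k=1  p_k/q_k = 2351/140
→ (2351, 140).  Check: 2351²=5527201, 282·140²=5527200, difference 1.
(2351+140√282)^2 = 11054401 + 658280√282
(2351+140√282)^3 = 51977791151 + 3095232420√282
(2351+140√282)^4 = 244399562937601 + 14553782180560√282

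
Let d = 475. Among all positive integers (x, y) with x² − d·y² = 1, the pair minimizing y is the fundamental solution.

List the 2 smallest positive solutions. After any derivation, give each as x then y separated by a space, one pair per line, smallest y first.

57799 2652
6681448801 306565896

d=475: √d = [21; 1,3,1,6,2,6,1,3,1,42] (ℓ=10, even), read p_9/q_9
a_0=21:  p_0=21·1+0=21,  q_0=21·0+1=1
a_1=1:  p_1=1·21+1=22,  q_1=1·1+0=1
…
a_3=1:  p_3=1·87+22=109,  q_3=1·4+1=5
…
a_5=2:  p_5=2·741+109=1591,  q_5=2·34+5=73
…
a_7=1:  p_7=1·10287+1591=11878,  q_7=1·472+73=545
a_8=3:  p_8=3·11878+10287=45921,  q_8=3·545+472=2107
a_9=1:  p_9=1·45921+11878=57799,  q_9=1·2107+545=2652
fundamental: x₁=57799, y₁=2652  (since 3340724401 − 475·7033104 = 1)
(x_2, y_2) = (57799·57799 + 475·2652·2652, 57799·2652 + 2652·57799) = (6681448801, 306565896)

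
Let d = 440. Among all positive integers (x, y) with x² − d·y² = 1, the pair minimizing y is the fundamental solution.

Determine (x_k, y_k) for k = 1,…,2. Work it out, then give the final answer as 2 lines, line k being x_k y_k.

d=440: √d = [20; 1,40] (ℓ=2, even), read p_1/q_1
a_0=20:  p_0=20·1+0=20,  q_0=20·0+1=1
a_1=1:  p_1=1·20+1=21,  q_1=1·1+0=1
→ (21, 1).  Check: 21²=441, 440·1²=440, difference 1.
(21+1√440)^2 = 881 + 42√440

21 1
881 42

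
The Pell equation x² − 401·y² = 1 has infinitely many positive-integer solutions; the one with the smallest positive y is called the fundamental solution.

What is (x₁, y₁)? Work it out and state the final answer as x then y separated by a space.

801 40

d=401: √d = [20; 40] (ℓ=1, odd), read p_1/q_1
a_0=20:  p_0=20·1+0=20,  q_0=20·0+1=1
a_1=40:  p_1=40·20+1=801,  q_1=40·1+0=40
fundamental: x₁=801, y₁=40  (since 641601 − 401·1600 = 1)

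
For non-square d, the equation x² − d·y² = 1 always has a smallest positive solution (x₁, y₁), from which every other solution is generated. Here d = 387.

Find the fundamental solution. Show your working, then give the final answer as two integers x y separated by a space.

3482 177

[19; 1,2,19,2,1,38] for √387; ℓ=6 ⇒ convergent index 5
step 0: (19, 1)  from 19·(1,0) + (0,1)
step 1: (20, 1)  from 1·(19,1) + (1,0)
step 2: (59, 3)  from 2·(20,1) + (19,1)
step 3: (1141, 58)  from 19·(59,3) + (20,1)
step 4: (2341, 119)  from 2·(1141,58) + (59,3)
step 5: (3482, 177)  from 1·(2341,119) + (1141,58)
fundamental: x₁=3482, y₁=177  (since 12124324 − 387·31329 = 1)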